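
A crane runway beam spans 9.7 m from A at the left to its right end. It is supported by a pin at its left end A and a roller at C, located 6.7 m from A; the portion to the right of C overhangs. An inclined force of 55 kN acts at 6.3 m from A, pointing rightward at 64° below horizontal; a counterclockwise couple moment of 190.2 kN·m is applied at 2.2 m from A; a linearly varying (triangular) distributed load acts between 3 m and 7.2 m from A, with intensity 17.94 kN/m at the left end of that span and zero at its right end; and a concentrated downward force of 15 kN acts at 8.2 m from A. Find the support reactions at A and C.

Resultant of the triangular load: ½ × 17.94 × 4.2 = 37.674 kN, acting at 4.4 m from A (one-third of the span from the peak).
ΣM about A: C_y·6.7 − 55·sin64°·6.3 + 190.2 − (½·17.94·4.2)·4.4 − 15·8.2 = 0 → C_y = 409.998/6.7 = 61.1937 ≈ 61.19 kN.
ΣF_y = 0: A_y + 61.1937 − 55·sin64° − ½·17.94·4.2 − 15 = 0 → A_y = 40.91 kN.
ΣF_x = 0: A_x + 55·cos64° = 0 → A_x = -24.11 kN.

A_x = -24.11 kN, A_y = 40.91 kN, C_y = 61.19 kN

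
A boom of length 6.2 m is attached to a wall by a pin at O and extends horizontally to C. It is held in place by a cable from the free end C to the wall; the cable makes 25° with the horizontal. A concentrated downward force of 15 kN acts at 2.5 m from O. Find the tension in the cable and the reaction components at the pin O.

ΣM about O: T·sin25°·6.2 − 15·2.5 = 0 → T = 37.5/(6.2·0.422618) = 14.3117 ≈ 14.31 kN.
ΣF_x = 0: O_x − T·cos25° = 0 → O_x = 14.3117 × 0.906308 = 12.97 kN.
ΣF_y = 0: O_y + T·sin25° − 15 = 0 → O_y = 15 − 14.3117 × 0.422618 = 8.952 kN.

T = 14.31 kN, O_x = 12.97 kN, O_y = 8.952 kN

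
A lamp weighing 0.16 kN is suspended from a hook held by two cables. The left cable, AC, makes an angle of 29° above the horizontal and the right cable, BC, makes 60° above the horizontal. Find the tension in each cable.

ΣF_x = 0: −T_AC·cos29° + T_BC·cos60° = 0 → T_BC = 1.74924·T_AC.
ΣF_y = 0: T_AC·sin29° + T_BC·sin60° = 0.16.
Substitute: T_AC·(0.48481 + 1.74924·0.866025) = 0.16 → T_AC = 0.0800122 ≈ 0.08001 kN.
Then T_BC = 1.74924 × 0.0800122 = 0.1400 kN.

T_AC = 0.08001 kN, T_BC = 0.1400 kN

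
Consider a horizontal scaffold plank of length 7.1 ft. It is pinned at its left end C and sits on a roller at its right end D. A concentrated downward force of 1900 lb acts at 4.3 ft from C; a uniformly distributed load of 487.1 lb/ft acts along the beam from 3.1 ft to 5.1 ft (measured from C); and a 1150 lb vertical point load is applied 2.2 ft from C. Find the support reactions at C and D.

C_x = 0, C_y = 1955 lb, D_y = 2070 lb

Resultant of the distributed load: 487.1 × 2 = 974.2 lb at 4.1 ft from C.
ΣM about C: D_y·7.1 − 1900·4.3 − (487.1·2)·4.1 − 1150·2.2 = 0 → D_y = 14694.22/7.1 = 2069.61 ≈ 2070 lb.
ΣF_y = 0: C_y + 2069.61 − 1900 − 487.1·2 − 1150 = 0 → C_y = 1955 lb.
ΣF_x = 0: no horizontal applied forces, so C_x = 0.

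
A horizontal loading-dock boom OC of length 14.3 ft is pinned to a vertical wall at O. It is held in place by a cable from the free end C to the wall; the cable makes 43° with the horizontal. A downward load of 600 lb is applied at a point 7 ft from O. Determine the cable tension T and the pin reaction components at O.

ΣM about O: T·sin43°·14.3 − 600·7 = 0 → T = 4200/(14.3·0.681998) = 430.656 ≈ 430.7 lb.
ΣF_x = 0: O_x − T·cos43° = 0 → O_x = 430.656 × 0.731354 = 315.0 lb.
ΣF_y = 0: O_y + T·sin43° − 600 = 0 → O_y = 600 − 430.656 × 0.681998 = 306.3 lb.

T = 430.7 lb, O_x = 315.0 lb, O_y = 306.3 lb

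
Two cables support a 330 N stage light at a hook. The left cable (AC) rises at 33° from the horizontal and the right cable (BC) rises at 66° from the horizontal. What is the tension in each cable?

ΣF_x = 0: −T_AC·cos33° + T_BC·cos66° = 0 → T_BC = 2.06195·T_AC.
ΣF_y = 0: T_AC·sin33° + T_BC·sin66° = 330.
Substitute: T_AC·(0.544639 + 2.06195·0.913545) = 330 → T_AC = 135.896 ≈ 135.9 N.
Then T_BC = 2.06195 × 135.896 = 280.2 N.

T_AC = 135.9 N, T_BC = 280.2 N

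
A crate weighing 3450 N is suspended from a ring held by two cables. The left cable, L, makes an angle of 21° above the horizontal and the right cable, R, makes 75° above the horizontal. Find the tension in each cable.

ΣF_x = 0: −T_L·cos21° + T_R·cos75° = 0 → T_R = 3.60708·T_L.
ΣF_y = 0: T_L·sin21° + T_R·sin75° = 3450.
Substitute: T_L·(0.358368 + 3.60708·0.965926) = 3450 → T_L = 897.844 ≈ 897.8 N.
Then T_R = 3.60708 × 897.844 = 3239 N.

T_L = 897.8 N, T_R = 3239 N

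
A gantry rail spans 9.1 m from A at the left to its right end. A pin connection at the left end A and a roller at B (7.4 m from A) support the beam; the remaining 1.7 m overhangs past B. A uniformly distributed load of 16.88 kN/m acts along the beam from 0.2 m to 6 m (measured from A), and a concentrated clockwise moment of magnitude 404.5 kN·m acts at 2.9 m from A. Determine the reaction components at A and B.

A_x = 0, A_y = 2.228 kN, B_y = 95.68 kN

Resultant of the distributed load: 16.88 × 5.8 = 97.904 kN at 3.1 m from A.
Taking moments about A: B_y·7.4 − (16.88·5.8)·3.1 − 404.5 = 0 → B_y = 708.0024/7.4 = 95.676 ≈ 95.68 kN.
ΣF_y = 0: A_y + 95.676 − 16.88·5.8 = 0 → A_y = 2.228 kN.
ΣF_x = 0: no horizontal applied forces, so A_x = 0.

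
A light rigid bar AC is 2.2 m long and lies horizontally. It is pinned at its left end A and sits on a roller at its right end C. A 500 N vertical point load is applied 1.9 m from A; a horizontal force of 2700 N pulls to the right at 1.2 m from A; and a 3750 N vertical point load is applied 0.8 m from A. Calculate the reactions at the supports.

ΣM about A: C_y·2.2 − 500·1.9 − 3750·0.8 = 0 → C_y = 3950/2.2 = 1795.45 ≈ 1795 N.
ΣF_y = 0: A_y + 1795.45 − 500 − 3750 = 0 → A_y = 2455 N.
ΣF_x = 0: A_x + 2700 = 0 → A_x = -2700 N.

A_x = -2700 N, A_y = 2455 N, C_y = 1795 N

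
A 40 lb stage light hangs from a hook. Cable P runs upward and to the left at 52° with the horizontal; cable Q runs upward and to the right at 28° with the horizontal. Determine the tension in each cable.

T_P = 35.86 lb, T_Q = 25.01 lb

ΣF_x = 0: −T_P·cos52° + T_Q·cos28° = 0 → T_Q = 0.69728·T_P.
ΣF_y = 0: T_P·sin52° + T_Q·sin28° = 40.
Substitute: T_P·(0.788011 + 0.69728·0.469472) = 40 → T_P = 35.8627 ≈ 35.86 lb.
Then T_Q = 0.69728 × 35.8627 = 25.01 lb.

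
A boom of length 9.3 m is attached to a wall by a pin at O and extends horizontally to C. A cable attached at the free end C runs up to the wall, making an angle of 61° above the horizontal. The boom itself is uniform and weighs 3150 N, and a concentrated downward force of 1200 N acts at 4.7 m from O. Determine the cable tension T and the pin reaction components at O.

ΣM about O: T·sin61°·9.3 − 3150·4.65 − 1200·4.7 = 0 → T = 20287.5/(9.3·0.87462) = 2494.17 ≈ 2494 N.
ΣF_x = 0: O_x − T·cos61° = 0 → O_x = 2494.17 × 0.48481 = 1209 N.
ΣF_y = 0: O_y + T·sin61° − 3150 − 1200 = 0 → O_y = 4350 − 2494.17 × 0.87462 = 2169 N.

T = 2494 N, O_x = 1209 N, O_y = 2169 N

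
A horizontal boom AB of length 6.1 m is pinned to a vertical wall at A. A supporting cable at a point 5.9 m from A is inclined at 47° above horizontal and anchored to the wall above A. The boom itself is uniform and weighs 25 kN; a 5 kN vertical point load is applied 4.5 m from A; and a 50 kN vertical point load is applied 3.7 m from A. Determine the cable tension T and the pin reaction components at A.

T = 65.76 kN, A_x = 44.85 kN, A_y = 31.91 kN

ΣM about A: T·sin47°·5.9 − 25·3.05 − 5·4.5 − 50·3.7 = 0 → T = 283.75/(5.9·0.731354) = 65.7592 ≈ 65.76 kN.
ΣF_x = 0: A_x − T·cos47° = 0 → A_x = 65.7592 × 0.681998 = 44.85 kN.
ΣF_y = 0: A_y + T·sin47° − 25 − 5 − 50 = 0 → A_y = 80 − 65.7592 × 0.731354 = 31.91 kN.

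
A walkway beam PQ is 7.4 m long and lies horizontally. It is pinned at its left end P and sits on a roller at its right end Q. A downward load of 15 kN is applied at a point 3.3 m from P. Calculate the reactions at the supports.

Taking moments about P: Q_y·7.4 − 15·3.3 = 0 → Q_y = 49.5/7.4 = 6.68919 ≈ 6.689 kN.
ΣF_y = 0: P_y + 6.68919 − 15 = 0 → P_y = 8.311 kN.
ΣF_x = 0: no horizontal applied forces, so P_x = 0.

P_x = 0, P_y = 8.311 kN, Q_y = 6.689 kN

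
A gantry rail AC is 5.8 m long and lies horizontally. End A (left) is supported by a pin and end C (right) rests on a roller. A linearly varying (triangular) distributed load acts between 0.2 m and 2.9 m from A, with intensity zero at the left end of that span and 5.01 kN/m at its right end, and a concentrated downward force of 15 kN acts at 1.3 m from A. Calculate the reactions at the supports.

A_x = 0, A_y = 16.07 kN, C_y = 5.694 kN

Resultant of the triangular load: ½ × 5.01 × 2.7 = 6.7635 kN, acting at 2 m from A (one-third of the span from the peak).
Moments about A: C_y·5.8 − (½·5.01·2.7)·2 − 15·1.3 = 0 → C_y = 33.027/5.8 = 5.69431 ≈ 5.694 kN.
ΣF_y = 0: A_y + 5.69431 − ½·5.01·2.7 − 15 = 0 → A_y = 16.07 kN.
ΣF_x = 0: no horizontal applied forces, so A_x = 0.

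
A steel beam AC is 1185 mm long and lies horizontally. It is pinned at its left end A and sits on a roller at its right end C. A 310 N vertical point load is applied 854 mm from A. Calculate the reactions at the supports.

ΣM about A: C_y·1185 − 310·854 = 0 → C_y = 264740/1185 = 223.409 ≈ 223.4 N.
ΣF_y = 0: A_y + 223.409 − 310 = 0 → A_y = 86.59 N.
ΣF_x = 0: no horizontal applied forces, so A_x = 0.

A_x = 0, A_y = 86.59 N, C_y = 223.4 N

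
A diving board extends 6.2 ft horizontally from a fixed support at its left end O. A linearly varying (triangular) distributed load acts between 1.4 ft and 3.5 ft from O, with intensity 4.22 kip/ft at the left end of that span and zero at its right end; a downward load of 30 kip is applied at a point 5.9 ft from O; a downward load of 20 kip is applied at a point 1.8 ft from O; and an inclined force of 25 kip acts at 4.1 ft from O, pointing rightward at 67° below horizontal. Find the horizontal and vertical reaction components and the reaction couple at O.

Resultant of the triangular load: ½ × 4.22 × 2.1 = 4.431 kip, acting at 2.1 ft from O (one-third of the span from the peak).
ΣF_x = 0: O_x + 25·cos67° = 0 → O_x = -9.768 kip.
ΣF_y = 0: O_y − ½·4.22·2.1 − 30 − 20 − 25·sin67° = 0 → O_y = 77.44 kip.
ΣM about O: M_O − (½·4.22·2.1)·2.1 − 30·5.9 − 20·1.8 − 25·sin67°·4.1 = 0 → M_O = 316.7 kip·ft.

O_x = -9.768 kip, O_y = 77.44 kip, M_O = 316.7 kip·ft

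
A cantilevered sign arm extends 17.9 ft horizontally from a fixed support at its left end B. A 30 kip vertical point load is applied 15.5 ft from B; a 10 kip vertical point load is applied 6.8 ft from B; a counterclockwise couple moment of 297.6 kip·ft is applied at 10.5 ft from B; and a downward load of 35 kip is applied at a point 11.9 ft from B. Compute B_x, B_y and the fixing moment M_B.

B_x = 0, B_y = 75.00 kip, M_B = 651.9 kip·ft

ΣF_x = 0: B_x = 0.
ΣF_y = 0: B_y − 30 − 10 − 35 = 0 → B_y = 75.00 kip.
ΣM about B: M_B − 30·15.5 − 10·6.8 + 297.6 − 35·11.9 = 0 → M_B = 651.9 kip·ft.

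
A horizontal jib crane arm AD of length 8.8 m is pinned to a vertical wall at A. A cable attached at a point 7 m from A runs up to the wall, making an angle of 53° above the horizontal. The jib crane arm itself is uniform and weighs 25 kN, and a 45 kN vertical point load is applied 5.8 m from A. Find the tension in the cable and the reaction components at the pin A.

ΣM about A: T·sin53°·7 − 25·4.4 − 45·5.8 = 0 → T = 371/(7·0.798636) = 66.3631 ≈ 66.36 kN.
ΣF_x = 0: A_x − T·cos53° = 0 → A_x = 66.3631 × 0.601815 = 39.94 kN.
ΣF_y = 0: A_y + T·sin53° − 25 − 45 = 0 → A_y = 70 − 66.3631 × 0.798636 = 17.00 kN.

T = 66.36 kN, A_x = 39.94 kN, A_y = 17.00 kN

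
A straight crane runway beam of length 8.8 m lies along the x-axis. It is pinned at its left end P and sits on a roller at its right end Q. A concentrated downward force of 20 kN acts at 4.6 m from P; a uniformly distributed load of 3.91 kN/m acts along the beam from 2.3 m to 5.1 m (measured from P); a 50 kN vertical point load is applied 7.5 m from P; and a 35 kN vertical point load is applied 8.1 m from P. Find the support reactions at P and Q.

Resultant of the distributed load: 3.91 × 2.8 = 10.948 kN at 3.7 m from P.
Moments about P: Q_y·8.8 − 20·4.6 − (3.91·2.8)·3.7 − 50·7.5 − 35·8.1 = 0 → Q_y = 791.0076/8.8 = 89.8872 ≈ 89.89 kN.
ΣF_y = 0: P_y + 89.8872 − 20 − 3.91·2.8 − 50 − 35 = 0 → P_y = 26.06 kN.
ΣF_x = 0: no horizontal applied forces, so P_x = 0.

P_x = 0, P_y = 26.06 kN, Q_y = 89.89 kN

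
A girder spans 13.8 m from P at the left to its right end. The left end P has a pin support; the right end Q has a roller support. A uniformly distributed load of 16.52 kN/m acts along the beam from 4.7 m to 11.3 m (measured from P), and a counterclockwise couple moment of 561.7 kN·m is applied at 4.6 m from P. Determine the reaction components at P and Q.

Resultant of the distributed load: 16.52 × 6.6 = 109.032 kN at 8 m from P.
ΣM about P: Q_y·13.8 − (16.52·6.6)·8 + 561.7 = 0 → Q_y = 310.556/13.8 = 22.5041 ≈ 22.50 kN.
ΣF_y = 0: P_y + 22.5041 − 16.52·6.6 = 0 → P_y = 86.53 kN.
ΣF_x = 0: no horizontal applied forces, so P_x = 0.

P_x = 0, P_y = 86.53 kN, Q_y = 22.50 kN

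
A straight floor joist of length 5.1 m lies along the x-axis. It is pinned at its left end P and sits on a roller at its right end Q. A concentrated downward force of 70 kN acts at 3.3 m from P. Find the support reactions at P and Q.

P_x = 0, P_y = 24.71 kN, Q_y = 45.29 kN

ΣM about P: Q_y·5.1 − 70·3.3 = 0 → Q_y = 231/5.1 = 45.2941 ≈ 45.29 kN.
ΣF_y = 0: P_y + 45.2941 − 70 = 0 → P_y = 24.71 kN.
ΣF_x = 0: no horizontal applied forces, so P_x = 0.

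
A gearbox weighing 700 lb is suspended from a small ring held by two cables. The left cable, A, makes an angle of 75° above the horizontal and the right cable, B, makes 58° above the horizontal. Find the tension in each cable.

ΣF_x = 0: −T_A·cos75° + T_B·cos58° = 0 → T_B = 0.488412·T_A.
ΣF_y = 0: T_A·sin75° + T_B·sin58° = 700.
Substitute: T_A·(0.965926 + 0.488412·0.848048) = 700 → T_A = 507.201 ≈ 507.2 lb.
Then T_B = 0.488412 × 507.201 = 247.7 lb.

T_A = 507.2 lb, T_B = 247.7 lb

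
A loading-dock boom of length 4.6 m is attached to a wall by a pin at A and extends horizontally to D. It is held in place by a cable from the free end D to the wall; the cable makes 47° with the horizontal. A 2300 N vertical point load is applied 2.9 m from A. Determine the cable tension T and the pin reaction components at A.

T = 1983 N, A_x = 1352 N, A_y = 850.0 N

ΣM about A: T·sin47°·4.6 − 2300·2.9 = 0 → T = 6670/(4.6·0.731354) = 1982.62 ≈ 1983 N.
ΣF_x = 0: A_x − T·cos47° = 0 → A_x = 1982.62 × 0.681998 = 1352 N.
ΣF_y = 0: A_y + T·sin47° − 2300 = 0 → A_y = 2300 − 1982.62 × 0.731354 = 850.0 N.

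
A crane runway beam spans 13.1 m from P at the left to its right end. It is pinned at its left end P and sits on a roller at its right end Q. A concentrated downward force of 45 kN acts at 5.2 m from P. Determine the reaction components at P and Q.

P_x = 0, P_y = 27.14 kN, Q_y = 17.86 kN

ΣM about P: Q_y·13.1 − 45·5.2 = 0 → Q_y = 234/13.1 = 17.8626 ≈ 17.86 kN.
ΣF_y = 0: P_y + 17.8626 − 45 = 0 → P_y = 27.14 kN.
ΣF_x = 0: no horizontal applied forces, so P_x = 0.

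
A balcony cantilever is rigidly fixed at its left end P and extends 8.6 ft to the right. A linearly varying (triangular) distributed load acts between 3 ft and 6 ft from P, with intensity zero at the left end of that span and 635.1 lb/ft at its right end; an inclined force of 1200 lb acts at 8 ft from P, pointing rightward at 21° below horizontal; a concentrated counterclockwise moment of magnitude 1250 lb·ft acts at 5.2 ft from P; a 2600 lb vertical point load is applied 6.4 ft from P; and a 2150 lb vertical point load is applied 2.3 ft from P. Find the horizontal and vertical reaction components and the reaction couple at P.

Resultant of the triangular load: ½ × 635.1 × 3 = 952.65 lb, acting at 5 ft from P (one-third of the span from the peak).
ΣF_x = 0: P_x + 1200·cos21° = 0 → P_x = -1120 lb.
ΣF_y = 0: P_y − ½·635.1·3 − 1200·sin21° − 2600 − 2150 = 0 → P_y = 6133 lb.
ΣM about P: M_P − (½·635.1·3)·5 − 1200·sin21°·8 + 1250 − 2600·6.4 − 2150·2.3 = 0 → M_P = 28540 lb·ft.

P_x = -1120 lb, P_y = 6133 lb, M_P = 28540 lb·ft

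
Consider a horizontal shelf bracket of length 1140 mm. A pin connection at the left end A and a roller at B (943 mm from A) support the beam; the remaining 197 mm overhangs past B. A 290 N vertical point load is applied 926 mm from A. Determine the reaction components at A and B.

A_x = 0, A_y = 5.228 N, B_y = 284.8 N

ΣM about A: B_y·943 − 290·926 = 0 → B_y = 268540/943 = 284.772 ≈ 284.8 N.
ΣF_y = 0: A_y + 284.772 − 290 = 0 → A_y = 5.228 N.
ΣF_x = 0: no horizontal applied forces, so A_x = 0.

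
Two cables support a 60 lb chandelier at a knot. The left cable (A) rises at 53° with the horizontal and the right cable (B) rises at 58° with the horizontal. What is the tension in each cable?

T_A = 34.06 lb, T_B = 38.68 lb

ΣF_x = 0: −T_A·cos53° + T_B·cos58° = 0 → T_B = 1.13567·T_A.
ΣF_y = 0: T_A·sin53° + T_B·sin58° = 60.
Substitute: T_A·(0.798636 + 1.13567·0.848048) = 60 → T_A = 34.0573 ≈ 34.06 lb.
Then T_B = 1.13567 × 34.0573 = 38.68 lb.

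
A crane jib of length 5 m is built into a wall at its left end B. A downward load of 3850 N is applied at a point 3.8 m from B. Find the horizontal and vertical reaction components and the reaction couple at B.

ΣF_x = 0: B_x = 0.
ΣF_y = 0: B_y − 3850 = 0 → B_y = 3850 N.
ΣM about B: M_B − 3850·3.8 = 0 → M_B = 14630 N·m.

B_x = 0, B_y = 3850 N, M_B = 14630 N·m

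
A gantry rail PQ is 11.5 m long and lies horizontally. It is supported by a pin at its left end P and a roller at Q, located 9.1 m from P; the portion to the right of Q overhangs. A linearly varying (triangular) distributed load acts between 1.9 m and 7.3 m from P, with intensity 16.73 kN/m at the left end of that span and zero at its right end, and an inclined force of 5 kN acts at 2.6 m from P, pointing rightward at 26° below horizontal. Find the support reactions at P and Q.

Resultant of the triangular load: ½ × 16.73 × 5.4 = 45.171 kN, acting at 3.7 m from P (one-third of the span from the peak).
ΣM about P: Q_y·9.1 − (½·16.73·5.4)·3.7 − 5·sin26°·2.6 = 0 → Q_y = 172.832/9.1 = 18.9925 ≈ 18.99 kN.
ΣF_y = 0: P_y + 18.9925 − ½·16.73·5.4 − 5·sin26° = 0 → P_y = 28.37 kN.
ΣF_x = 0: P_x + 5·cos26° = 0 → P_x = -4.494 kN.

P_x = -4.494 kN, P_y = 28.37 kN, Q_y = 18.99 kN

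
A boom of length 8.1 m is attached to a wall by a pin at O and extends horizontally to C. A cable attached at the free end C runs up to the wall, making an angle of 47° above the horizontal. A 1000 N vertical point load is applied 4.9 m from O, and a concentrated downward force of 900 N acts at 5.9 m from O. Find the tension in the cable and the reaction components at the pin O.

T = 1724 N, O_x = 1175 N, O_y = 639.5 N

ΣM about O: T·sin47°·8.1 − 1000·4.9 − 900·5.9 = 0 → T = 10210/(8.1·0.731354) = 1723.51 ≈ 1724 N.
ΣF_x = 0: O_x − T·cos47° = 0 → O_x = 1723.51 × 0.681998 = 1175 N.
ΣF_y = 0: O_y + T·sin47° − 1000 − 900 = 0 → O_y = 1900 − 1723.51 × 0.731354 = 639.5 N.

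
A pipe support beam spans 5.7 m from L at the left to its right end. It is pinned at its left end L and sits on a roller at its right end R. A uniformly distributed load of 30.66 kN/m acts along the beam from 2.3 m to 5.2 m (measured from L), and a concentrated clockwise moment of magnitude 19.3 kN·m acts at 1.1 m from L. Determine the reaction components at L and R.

Resultant of the distributed load: 30.66 × 2.9 = 88.914 kN at 3.75 m from L.
Moments about L: R_y·5.7 − (30.66·2.9)·3.75 − 19.3 = 0 → R_y = 352.7275/5.7 = 61.882 ≈ 61.88 kN.
ΣF_y = 0: L_y + 61.882 − 30.66·2.9 = 0 → L_y = 27.03 kN.
ΣF_x = 0: no horizontal applied forces, so L_x = 0.

L_x = 0, L_y = 27.03 kN, R_y = 61.88 kN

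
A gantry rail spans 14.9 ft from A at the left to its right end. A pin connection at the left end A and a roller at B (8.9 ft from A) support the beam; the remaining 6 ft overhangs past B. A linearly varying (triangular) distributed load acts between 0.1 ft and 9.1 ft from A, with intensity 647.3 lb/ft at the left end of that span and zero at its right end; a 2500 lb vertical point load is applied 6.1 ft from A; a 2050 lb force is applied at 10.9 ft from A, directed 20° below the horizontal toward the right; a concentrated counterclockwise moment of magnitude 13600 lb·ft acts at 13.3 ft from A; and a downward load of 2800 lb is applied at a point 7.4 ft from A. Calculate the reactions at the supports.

A_x = -1926 lb, A_y = 4527 lb, B_y = 4387 lb

Resultant of the triangular load: ½ × 647.3 × 9 = 2912.85 lb, acting at 3.1 ft from A (one-third of the span from the peak).
Taking moments about A: B_y·8.9 − (½·647.3·9)·3.1 − 2500·6.1 − 2050·sin20°·10.9 + 13600 − 2800·7.4 = 0 → B_y = 39042.3/8.9 = 4386.78 ≈ 4387 lb.
ΣF_y = 0: A_y + 4386.78 − ½·647.3·9 − 2500 − 2050·sin20° − 2800 = 0 → A_y = 4527 lb.
ΣF_x = 0: A_x + 2050·cos20° = 0 → A_x = -1926 lb.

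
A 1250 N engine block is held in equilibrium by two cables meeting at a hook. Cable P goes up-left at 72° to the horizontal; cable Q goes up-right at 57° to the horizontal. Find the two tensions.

T_P = 876.0 N, T_Q = 497.0 N

ΣF_x = 0: −T_P·cos72° + T_Q·cos57° = 0 → T_Q = 0.567379·T_P.
ΣF_y = 0: T_P·sin72° + T_Q·sin57° = 1250.
Substitute: T_P·(0.951057 + 0.567379·0.838671) = 1250 → T_P = 876.024 ≈ 876.0 N.
Then T_Q = 0.567379 × 876.024 = 497.0 N.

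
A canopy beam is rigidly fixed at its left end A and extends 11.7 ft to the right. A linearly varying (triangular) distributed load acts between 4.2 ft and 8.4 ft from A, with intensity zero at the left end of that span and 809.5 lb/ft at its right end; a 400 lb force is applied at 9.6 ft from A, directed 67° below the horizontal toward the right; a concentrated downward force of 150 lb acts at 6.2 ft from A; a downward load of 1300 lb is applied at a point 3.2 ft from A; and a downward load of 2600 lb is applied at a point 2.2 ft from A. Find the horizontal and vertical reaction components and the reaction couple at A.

A_x = -156.3 lb, A_y = 6118 lb, M_A = 26240 lb·ft

Resultant of the triangular load: ½ × 809.5 × 4.2 = 1699.95 lb, acting at 7 ft from A (one-third of the span from the peak).
ΣF_x = 0: A_x + 400·cos67° = 0 → A_x = -156.3 lb.
ΣF_y = 0: A_y − ½·809.5·4.2 − 400·sin67° − 150 − 1300 − 2600 = 0 → A_y = 6118 lb.
ΣM about A: M_A − (½·809.5·4.2)·7 − 400·sin67°·9.6 − 150·6.2 − 1300·3.2 − 2600·2.2 = 0 → M_A = 26240 lb·ft.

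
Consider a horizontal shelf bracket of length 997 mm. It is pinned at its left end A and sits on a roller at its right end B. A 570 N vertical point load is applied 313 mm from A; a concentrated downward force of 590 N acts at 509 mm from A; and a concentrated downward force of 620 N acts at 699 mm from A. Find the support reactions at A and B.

A_x = 0, A_y = 865.2 N, B_y = 914.8 N

Moments about A: B_y·997 − 570·313 − 590·509 − 620·699 = 0 → B_y = 912100/997 = 914.845 ≈ 914.8 N.
ΣF_y = 0: A_y + 914.845 − 570 − 590 − 620 = 0 → A_y = 865.2 N.
ΣF_x = 0: no horizontal applied forces, so A_x = 0.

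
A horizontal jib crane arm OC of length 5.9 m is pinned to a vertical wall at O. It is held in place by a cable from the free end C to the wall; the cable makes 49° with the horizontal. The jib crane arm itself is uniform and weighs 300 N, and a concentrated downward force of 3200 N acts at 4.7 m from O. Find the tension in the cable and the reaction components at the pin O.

T = 3576 N, O_x = 2346 N, O_y = 800.8 N

ΣM about O: T·sin49°·5.9 − 300·2.95 − 3200·4.7 = 0 → T = 15925/(5.9·0.75471) = 3576.41 ≈ 3576 N.
ΣF_x = 0: O_x − T·cos49° = 0 → O_x = 3576.41 × 0.656059 = 2346 N.
ΣF_y = 0: O_y + T·sin49° − 300 − 3200 = 0 → O_y = 3500 − 3576.41 × 0.75471 = 800.8 N.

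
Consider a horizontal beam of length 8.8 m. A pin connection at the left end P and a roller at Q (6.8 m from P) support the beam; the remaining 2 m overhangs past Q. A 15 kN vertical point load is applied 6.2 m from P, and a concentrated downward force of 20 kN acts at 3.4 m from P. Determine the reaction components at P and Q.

Taking moments about P: Q_y·6.8 − 15·6.2 − 20·3.4 = 0 → Q_y = 161/6.8 = 23.6765 ≈ 23.68 kN.
ΣF_y = 0: P_y + 23.6765 − 15 − 20 = 0 → P_y = 11.32 kN.
ΣF_x = 0: no horizontal applied forces, so P_x = 0.

P_x = 0, P_y = 11.32 kN, Q_y = 23.68 kN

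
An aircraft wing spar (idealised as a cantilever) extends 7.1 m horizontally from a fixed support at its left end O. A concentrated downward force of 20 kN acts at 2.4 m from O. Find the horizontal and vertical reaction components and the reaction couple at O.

ΣF_x = 0: O_x = 0.
ΣF_y = 0: O_y − 20 = 0 → O_y = 20.00 kN.
ΣM about O: M_O − 20·2.4 = 0 → M_O = 48.00 kN·m.

O_x = 0, O_y = 20.00 kN, M_O = 48.00 kN·m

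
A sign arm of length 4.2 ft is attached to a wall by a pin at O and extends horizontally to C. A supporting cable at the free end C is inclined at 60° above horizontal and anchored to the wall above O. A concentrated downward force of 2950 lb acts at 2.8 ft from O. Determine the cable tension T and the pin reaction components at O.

T = 2271 lb, O_x = 1135 lb, O_y = 983.3 lb

ΣM about O: T·sin60°·4.2 − 2950·2.8 = 0 → T = 8260/(4.2·0.866025) = 2270.91 ≈ 2271 lb.
ΣF_x = 0: O_x − T·cos60° = 0 → O_x = 2270.91 × 0.5 = 1135 lb.
ΣF_y = 0: O_y + T·sin60° − 2950 = 0 → O_y = 2950 − 2270.91 × 0.866025 = 983.3 lb.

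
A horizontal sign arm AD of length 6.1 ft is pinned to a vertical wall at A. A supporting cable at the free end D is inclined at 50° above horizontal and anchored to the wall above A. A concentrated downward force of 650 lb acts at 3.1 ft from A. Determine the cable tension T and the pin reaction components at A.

T = 431.2 lb, A_x = 277.2 lb, A_y = 319.7 lb

ΣM about A: T·sin50°·6.1 − 650·3.1 = 0 → T = 2015/(6.1·0.766044) = 431.213 ≈ 431.2 lb.
ΣF_x = 0: A_x − T·cos50° = 0 → A_x = 431.213 × 0.642788 = 277.2 lb.
ΣF_y = 0: A_y + T·sin50° − 650 = 0 → A_y = 650 − 431.213 × 0.766044 = 319.7 lb.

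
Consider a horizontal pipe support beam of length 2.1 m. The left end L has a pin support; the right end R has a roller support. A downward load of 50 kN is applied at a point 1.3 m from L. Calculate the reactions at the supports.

Taking moments about L: R_y·2.1 − 50·1.3 = 0 → R_y = 65/2.1 = 30.9524 ≈ 30.95 kN.
ΣF_y = 0: L_y + 30.9524 − 50 = 0 → L_y = 19.05 kN.
ΣF_x = 0: no horizontal applied forces, so L_x = 0.

L_x = 0, L_y = 19.05 kN, R_y = 30.95 kN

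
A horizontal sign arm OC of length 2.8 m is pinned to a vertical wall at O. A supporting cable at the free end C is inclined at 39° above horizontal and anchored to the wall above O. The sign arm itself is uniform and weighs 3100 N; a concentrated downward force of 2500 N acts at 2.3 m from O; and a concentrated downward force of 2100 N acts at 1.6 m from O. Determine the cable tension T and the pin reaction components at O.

T = 7633 N, O_x = 5932 N, O_y = 2896 N

ΣM about O: T·sin39°·2.8 − 3100·1.4 − 2500·2.3 − 2100·1.6 = 0 → T = 13450/(2.8·0.62932) = 7632.96 ≈ 7633 N.
ΣF_x = 0: O_x − T·cos39° = 0 → O_x = 7632.96 × 0.777146 = 5932 N.
ΣF_y = 0: O_y + T·sin39° − 3100 − 2500 − 2100 = 0 → O_y = 7700 − 7632.96 × 0.62932 = 2896 N.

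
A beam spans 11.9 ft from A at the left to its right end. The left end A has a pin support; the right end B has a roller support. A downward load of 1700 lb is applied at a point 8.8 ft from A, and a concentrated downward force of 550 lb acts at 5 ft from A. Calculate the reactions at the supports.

A_x = 0, A_y = 761.8 lb, B_y = 1488 lb

ΣM about A: B_y·11.9 − 1700·8.8 − 550·5 = 0 → B_y = 17710/11.9 = 1488.24 ≈ 1488 lb.
ΣF_y = 0: A_y + 1488.24 − 1700 − 550 = 0 → A_y = 761.8 lb.
ΣF_x = 0: no horizontal applied forces, so A_x = 0.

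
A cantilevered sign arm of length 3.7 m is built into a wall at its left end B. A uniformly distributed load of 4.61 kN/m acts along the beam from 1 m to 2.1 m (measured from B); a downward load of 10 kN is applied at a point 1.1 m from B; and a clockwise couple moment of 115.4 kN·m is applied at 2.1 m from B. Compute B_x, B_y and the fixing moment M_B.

Resultant of the distributed load: 4.61 × 1.1 = 5.071 kN at 1.55 m from B.
ΣF_x = 0: B_x = 0.
ΣF_y = 0: B_y − 4.61·1.1 − 10 = 0 → B_y = 15.07 kN.
ΣM about B: M_B − (4.61·1.1)·1.55 − 10·1.1 − 115.4 = 0 → M_B = 134.3 kN·m.

B_x = 0, B_y = 15.07 kN, M_B = 134.3 kN·m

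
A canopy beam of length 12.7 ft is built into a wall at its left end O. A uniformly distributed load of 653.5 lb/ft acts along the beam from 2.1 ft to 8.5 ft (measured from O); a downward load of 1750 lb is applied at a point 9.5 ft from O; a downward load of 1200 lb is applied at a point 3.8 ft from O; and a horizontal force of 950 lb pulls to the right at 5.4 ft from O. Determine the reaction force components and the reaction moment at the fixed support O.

O_x = -950.0 lb, O_y = 7132 lb, M_O = 43350 lb·ft

Resultant of the distributed load: 653.5 × 6.4 = 4182.4 lb at 5.3 ft from O.
ΣF_x = 0: O_x + 950 = 0 → O_x = -950.0 lb.
ΣF_y = 0: O_y − 653.5·6.4 − 1750 − 1200 = 0 → O_y = 7132 lb.
ΣM about O: M_O − (653.5·6.4)·5.3 − 1750·9.5 − 1200·3.8 = 0 → M_O = 43350 lb·ft.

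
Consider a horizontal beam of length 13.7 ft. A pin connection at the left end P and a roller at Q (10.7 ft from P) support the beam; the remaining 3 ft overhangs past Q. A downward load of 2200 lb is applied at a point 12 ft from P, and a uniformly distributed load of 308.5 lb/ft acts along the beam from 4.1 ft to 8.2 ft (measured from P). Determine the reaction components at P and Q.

P_x = 0, P_y = 270.6 lb, Q_y = 3194 lb

Resultant of the distributed load: 308.5 × 4.1 = 1264.85 lb at 6.15 ft from P.
ΣM about P: Q_y·10.7 − 2200·12 − (308.5·4.1)·6.15 = 0 → Q_y = 34178.8275/10.7 = 3194.28 ≈ 3194 lb.
ΣF_y = 0: P_y + 3194.28 − 2200 − 308.5·4.1 = 0 → P_y = 270.6 lb.
ΣF_x = 0: no horizontal applied forces, so P_x = 0.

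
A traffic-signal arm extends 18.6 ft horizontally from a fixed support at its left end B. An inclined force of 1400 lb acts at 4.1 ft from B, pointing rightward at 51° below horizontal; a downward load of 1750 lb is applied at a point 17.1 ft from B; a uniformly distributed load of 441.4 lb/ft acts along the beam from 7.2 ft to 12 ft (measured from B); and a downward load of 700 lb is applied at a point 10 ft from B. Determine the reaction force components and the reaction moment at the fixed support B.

Resultant of the distributed load: 441.4 × 4.8 = 2118.72 lb at 9.6 ft from B.
ΣF_x = 0: B_x + 1400·cos51° = 0 → B_x = -881.0 lb.
ΣF_y = 0: B_y − 1400·sin51° − 1750 − 441.4·4.8 − 700 = 0 → B_y = 5657 lb.
ΣM about B: M_B − 1400·sin51°·4.1 − 1750·17.1 − (441.4·4.8)·9.6 − 700·10 = 0 → M_B = 61730 lb·ft.

B_x = -881.0 lb, B_y = 5657 lb, M_B = 61730 lb·ft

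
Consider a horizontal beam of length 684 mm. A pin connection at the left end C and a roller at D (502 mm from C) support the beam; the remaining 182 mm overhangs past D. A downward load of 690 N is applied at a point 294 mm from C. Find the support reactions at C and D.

C_x = 0, C_y = 285.9 N, D_y = 404.1 N

Moments about C: D_y·502 − 690·294 = 0 → D_y = 202860/502 = 404.104 ≈ 404.1 N.
ΣF_y = 0: C_y + 404.104 − 690 = 0 → C_y = 285.9 N.
ΣF_x = 0: no horizontal applied forces, so C_x = 0.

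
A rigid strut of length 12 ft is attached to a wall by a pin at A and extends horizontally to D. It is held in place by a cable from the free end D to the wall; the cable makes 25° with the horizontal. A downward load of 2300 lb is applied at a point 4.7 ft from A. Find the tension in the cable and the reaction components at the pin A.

T = 2132 lb, A_x = 1932 lb, A_y = 1399 lb

ΣM about A: T·sin25°·12 − 2300·4.7 = 0 → T = 10810/(12·0.422618) = 2131.55 ≈ 2132 lb.
ΣF_x = 0: A_x − T·cos25° = 0 → A_x = 2131.55 × 0.906308 = 1932 lb.
ΣF_y = 0: A_y + T·sin25° − 2300 = 0 → A_y = 2300 − 2131.55 × 0.422618 = 1399 lb.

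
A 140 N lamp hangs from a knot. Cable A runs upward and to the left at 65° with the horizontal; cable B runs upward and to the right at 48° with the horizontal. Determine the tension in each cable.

ΣF_x = 0: −T_A·cos65° + T_B·cos48° = 0 → T_B = 0.631593·T_A.
ΣF_y = 0: T_A·sin65° + T_B·sin48° = 140.
Substitute: T_A·(0.906308 + 0.631593·0.743145) = 140 → T_A = 101.768 ≈ 101.8 N.
Then T_B = 0.631593 × 101.768 = 64.28 N.

T_A = 101.8 N, T_B = 64.28 N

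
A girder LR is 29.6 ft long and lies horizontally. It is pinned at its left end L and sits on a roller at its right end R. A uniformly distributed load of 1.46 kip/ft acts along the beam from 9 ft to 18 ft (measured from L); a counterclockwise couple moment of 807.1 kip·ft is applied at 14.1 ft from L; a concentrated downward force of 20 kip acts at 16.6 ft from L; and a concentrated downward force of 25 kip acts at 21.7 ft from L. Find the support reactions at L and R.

Resultant of the distributed load: 1.46 × 9 = 13.14 kip at 13.5 ft from L.
ΣM about L: R_y·29.6 − (1.46·9)·13.5 + 807.1 − 20·16.6 − 25·21.7 = 0 → R_y = 244.79/29.6 = 8.26993 ≈ 8.270 kip.
ΣF_y = 0: L_y + 8.26993 − 1.46·9 − 20 − 25 = 0 → L_y = 49.87 kip.
ΣF_x = 0: no horizontal applied forces, so L_x = 0.

L_x = 0, L_y = 49.87 kip, R_y = 8.270 kip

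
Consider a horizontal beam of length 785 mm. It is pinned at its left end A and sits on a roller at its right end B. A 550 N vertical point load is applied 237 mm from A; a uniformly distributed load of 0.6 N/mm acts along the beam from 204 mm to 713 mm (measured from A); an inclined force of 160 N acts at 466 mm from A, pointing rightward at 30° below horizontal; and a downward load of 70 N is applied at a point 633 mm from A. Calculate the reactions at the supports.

Resultant of the distributed load: 0.6 × 509 = 305.4 N at 458.5 mm from A.
Taking moments about A: B_y·785 − 550·237 − (0.6·509)·458.5 − 160·sin30°·466 − 70·633 = 0 → B_y = 351965.9/785 = 448.364 ≈ 448.4 N.
ΣF_y = 0: A_y + 448.364 − 550 − 0.6·509 − 160·sin30° − 70 = 0 → A_y = 557.0 N.
ΣF_x = 0: A_x + 160·cos30° = 0 → A_x = -138.6 N.

A_x = -138.6 N, A_y = 557.0 N, B_y = 448.4 N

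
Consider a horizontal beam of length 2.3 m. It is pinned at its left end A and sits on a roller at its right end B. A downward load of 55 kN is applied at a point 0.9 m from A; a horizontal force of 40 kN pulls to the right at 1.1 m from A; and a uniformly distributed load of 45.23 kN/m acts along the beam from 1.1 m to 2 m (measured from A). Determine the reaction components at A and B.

Resultant of the distributed load: 45.23 × 0.9 = 40.707 kN at 1.55 m from A.
Moments about A: B_y·2.3 − 55·0.9 − (45.23·0.9)·1.55 = 0 → B_y = 112.59585/2.3 = 48.9547 ≈ 48.95 kN.
ΣF_y = 0: A_y + 48.9547 − 55 − 45.23·0.9 = 0 → A_y = 46.75 kN.
ΣF_x = 0: A_x + 40 = 0 → A_x = -40.00 kN.

A_x = -40.00 kN, A_y = 46.75 kN, B_y = 48.95 kN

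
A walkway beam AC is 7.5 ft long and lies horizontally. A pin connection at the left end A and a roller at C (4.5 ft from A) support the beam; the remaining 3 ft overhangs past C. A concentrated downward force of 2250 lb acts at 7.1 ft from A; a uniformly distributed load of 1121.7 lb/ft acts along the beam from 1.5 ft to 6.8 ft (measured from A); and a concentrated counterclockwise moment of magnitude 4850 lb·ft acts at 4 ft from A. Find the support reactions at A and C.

A_x = 0, A_y = 240.2 lb, C_y = 7955 lb

Resultant of the distributed load: 1121.7 × 5.3 = 5945.01 lb at 4.15 ft from A.
Moments about A: C_y·4.5 − 2250·7.1 − (1121.7·5.3)·4.15 + 4850 = 0 → C_y = 35796.7915/4.5 = 7954.84 ≈ 7955 lb.
ΣF_y = 0: A_y + 7954.84 − 2250 − 1121.7·5.3 = 0 → A_y = 240.2 lb.
ΣF_x = 0: no horizontal applied forces, so A_x = 0.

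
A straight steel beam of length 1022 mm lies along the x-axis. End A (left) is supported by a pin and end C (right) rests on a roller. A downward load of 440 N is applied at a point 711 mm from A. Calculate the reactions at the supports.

Moments about A: C_y·1022 − 440·711 = 0 → C_y = 312840/1022 = 306.106 ≈ 306.1 N.
ΣF_y = 0: A_y + 306.106 − 440 = 0 → A_y = 133.9 N.
ΣF_x = 0: no horizontal applied forces, so A_x = 0.

A_x = 0, A_y = 133.9 N, C_y = 306.1 N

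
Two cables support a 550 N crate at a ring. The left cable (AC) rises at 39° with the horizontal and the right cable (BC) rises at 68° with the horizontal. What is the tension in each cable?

ΣF_x = 0: −T_AC·cos39° + T_BC·cos68° = 0 → T_BC = 2.07457·T_AC.
ΣF_y = 0: T_AC·sin39° + T_BC·sin68° = 550.
Substitute: T_AC·(0.62932 + 2.07457·0.927184) = 550 → T_AC = 215.447 ≈ 215.4 N.
Then T_BC = 2.07457 × 215.447 = 447.0 N.

T_AC = 215.4 N, T_BC = 447.0 N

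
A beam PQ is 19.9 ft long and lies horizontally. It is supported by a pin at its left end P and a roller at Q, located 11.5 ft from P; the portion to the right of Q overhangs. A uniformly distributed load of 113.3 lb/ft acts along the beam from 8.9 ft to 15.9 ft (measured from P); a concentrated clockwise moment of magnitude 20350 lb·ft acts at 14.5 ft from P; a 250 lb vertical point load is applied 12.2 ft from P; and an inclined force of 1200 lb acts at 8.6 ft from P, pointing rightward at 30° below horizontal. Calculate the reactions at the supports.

Resultant of the distributed load: 113.3 × 7 = 793.1 lb at 12.4 ft from P.
ΣM about P: Q_y·11.5 − (113.3·7)·12.4 − 20350 − 250·12.2 − 1200·sin30°·8.6 = 0 → Q_y = 38394.44/11.5 = 3338.65 ≈ 3339 lb.
ΣF_y = 0: P_y + 3338.65 − 113.3·7 − 250 − 1200·sin30° = 0 → P_y = -1696 lb.
ΣF_x = 0: P_x + 1200·cos30° = 0 → P_x = -1039 lb.

P_x = -1039 lb, P_y = -1696 lb, Q_y = 3339 lb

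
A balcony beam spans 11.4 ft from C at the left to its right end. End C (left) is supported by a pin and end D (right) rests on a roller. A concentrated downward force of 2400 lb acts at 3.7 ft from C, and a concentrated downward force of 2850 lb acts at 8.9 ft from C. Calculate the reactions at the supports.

Moments about C: D_y·11.4 − 2400·3.7 − 2850·8.9 = 0 → D_y = 34245/11.4 = 3003.95 ≈ 3004 lb.
ΣF_y = 0: C_y + 3003.95 − 2400 − 2850 = 0 → C_y = 2246 lb.
ΣF_x = 0: no horizontal applied forces, so C_x = 0.

C_x = 0, C_y = 2246 lb, D_y = 3004 lb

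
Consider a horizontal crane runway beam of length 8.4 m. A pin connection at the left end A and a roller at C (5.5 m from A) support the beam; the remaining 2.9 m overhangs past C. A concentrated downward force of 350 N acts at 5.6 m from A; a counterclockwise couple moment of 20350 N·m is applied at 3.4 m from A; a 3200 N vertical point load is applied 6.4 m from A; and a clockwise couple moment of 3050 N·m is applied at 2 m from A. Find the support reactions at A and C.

A_x = 0, A_y = 2615 N, C_y = 934.5 N

Moments about A: C_y·5.5 − 350·5.6 + 20350 − 3200·6.4 − 3050 = 0 → C_y = 5140/5.5 = 934.545 ≈ 934.5 N.
ΣF_y = 0: A_y + 934.545 − 350 − 3200 = 0 → A_y = 2615 N.
ΣF_x = 0: no horizontal applied forces, so A_x = 0.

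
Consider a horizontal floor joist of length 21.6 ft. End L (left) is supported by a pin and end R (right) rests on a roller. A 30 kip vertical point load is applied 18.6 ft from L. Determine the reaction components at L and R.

Taking moments about L: R_y·21.6 − 30·18.6 = 0 → R_y = 558/21.6 = 25.8333 ≈ 25.83 kip.
ΣF_y = 0: L_y + 25.8333 − 30 = 0 → L_y = 4.167 kip.
ΣF_x = 0: no horizontal applied forces, so L_x = 0.

L_x = 0, L_y = 4.167 kip, R_y = 25.83 kip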